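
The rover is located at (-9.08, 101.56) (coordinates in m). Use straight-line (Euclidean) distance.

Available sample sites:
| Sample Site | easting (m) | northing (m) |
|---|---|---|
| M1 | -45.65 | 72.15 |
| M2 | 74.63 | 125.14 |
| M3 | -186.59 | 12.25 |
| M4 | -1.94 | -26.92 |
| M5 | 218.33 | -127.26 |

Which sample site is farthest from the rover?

Distances from (-9.08, 101.56):
M1: √((-36.57)² + (-29.41)²) = √(1337.3649 + 864.9481) = 46.93 m
M2: √((83.71)² + (23.58)²) = √(7007.3641 + 556.0164) = 86.97 m
M3: √((-177.51)² + (-89.31)²) = √(31509.8001 + 7976.2761) = 198.71 m
M4: √((7.14)² + (-128.48)²) = √(50.9796 + 16507.1104) = 128.68 m
M5: √((227.41)² + (-228.82)²) = √(51715.3081 + 52358.5924) = 322.60 m
Maximum: M5 at 322.60 m.

M5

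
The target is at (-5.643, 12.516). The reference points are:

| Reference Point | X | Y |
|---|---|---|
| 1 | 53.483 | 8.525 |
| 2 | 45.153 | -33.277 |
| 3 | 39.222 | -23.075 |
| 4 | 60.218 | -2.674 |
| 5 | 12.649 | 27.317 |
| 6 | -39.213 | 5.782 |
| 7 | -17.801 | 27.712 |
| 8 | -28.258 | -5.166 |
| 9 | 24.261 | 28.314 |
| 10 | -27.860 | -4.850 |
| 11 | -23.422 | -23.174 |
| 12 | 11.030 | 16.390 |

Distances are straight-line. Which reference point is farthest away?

Distances from (-5.643, 12.516):
1: √((59.126)² + (-3.991)²) = √(3495.88388 + 15.92808) = 59.261
2: √((50.796)² + (-45.793)²) = √(2580.23362 + 2096.99885) = 68.390
3: √((44.865)² + (-35.591)²) = √(2012.86823 + 1266.71928) = 57.268
4: √((65.861)² + (-15.190)²) = √(4337.67132 + 230.73610) = 67.590
5: √((18.292)² + (14.801)²) = √(334.59726 + 219.06960) = 23.530
6: √((-33.570)² + (-6.734)²) = √(1126.94490 + 45.34676) = 34.239
7: √((-12.158)² + (15.196)²) = √(147.81696 + 230.91842) = 19.461
8: √((-22.615)² + (-17.682)²) = √(511.43822 + 312.65312) = 28.707
9: √((29.904)² + (15.798)²) = √(894.24922 + 249.57680) = 33.820
10: √((-22.217)² + (-17.366)²) = √(493.59509 + 301.57796) = 28.199
11: √((-17.779)² + (-35.690)²) = √(316.09284 + 1273.77610) = 39.873
12: √((16.673)² + (3.874)²) = √(277.98893 + 15.00788) = 17.117
Maximum: 2 at 68.390.

2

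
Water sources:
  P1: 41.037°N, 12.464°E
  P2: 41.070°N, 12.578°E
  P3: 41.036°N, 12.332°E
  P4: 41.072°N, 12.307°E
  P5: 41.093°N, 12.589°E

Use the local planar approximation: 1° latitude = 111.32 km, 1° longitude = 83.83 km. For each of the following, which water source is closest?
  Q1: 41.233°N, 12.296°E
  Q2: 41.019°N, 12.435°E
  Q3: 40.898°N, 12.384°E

Q1 at 41.233°N, 12.296°E:
  P1: √((-0.196·111.32)² + (0.168·83.83)²) = √(476.05654 + 198.34328) = 25.969 km
  P2: √((-0.163·111.32)² + (0.282·83.83)²) = √(329.24683 + 558.85244) = 29.801 km
  P3: √((-0.197·111.32)² + (0.036·83.83)²) = √(480.92665 + 9.10760) = 22.137 km
  P4: √((-0.161·111.32)² + (0.011·83.83)²) = √(321.21672 + 0.85032) = 17.946 km
  P5: √((-0.140·111.32)² + (0.293·83.83)²) = √(242.88599 + 603.30118) = 29.089 km
  → nearest: P4 (17.946 km)
Q2 at 41.019°N, 12.435°E:
  P1: √((0.018·111.32)² + (0.029·83.83)²) = √(4.01505 + 5.91010) = 3.150 km
  P2: √((0.051·111.32)² + (0.143·83.83)²) = √(32.23196 + 143.70471) = 13.264 km
  P3: √((0.017·111.32)² + (-0.103·83.83)²) = √(3.58133 + 74.55442) = 8.839 km
  P4: √((0.053·111.32)² + (-0.128·83.83)²) = √(34.80953 + 115.13805) = 12.245 km
  P5: √((0.074·111.32)² + (0.154·83.83)²) = √(67.85937 + 166.66345) = 15.314 km
  → nearest: P1 (3.150 km)
Q3 at 40.898°N, 12.384°E:
  P1: √((0.139·111.32)² + (0.080·83.83)²) = √(239.42858 + 44.97580) = 16.864 km
  P2: √((0.172·111.32)² + (0.194·83.83)²) = √(366.60914 + 264.48582) = 25.122 km
  P3: √((0.138·111.32)² + (-0.052·83.83)²) = √(235.99596 + 19.00228) = 15.969 km
  P4: √((0.174·111.32)² + (-0.077·83.83)²) = √(375.18450 + 41.66586) = 20.417 km
  P5: √((0.195·111.32)² + (0.205·83.83)²) = √(471.21121 + 295.32938) = 27.686 km
  → nearest: P3 (15.969 km)

Q1→P4; Q2→P1; Q3→P3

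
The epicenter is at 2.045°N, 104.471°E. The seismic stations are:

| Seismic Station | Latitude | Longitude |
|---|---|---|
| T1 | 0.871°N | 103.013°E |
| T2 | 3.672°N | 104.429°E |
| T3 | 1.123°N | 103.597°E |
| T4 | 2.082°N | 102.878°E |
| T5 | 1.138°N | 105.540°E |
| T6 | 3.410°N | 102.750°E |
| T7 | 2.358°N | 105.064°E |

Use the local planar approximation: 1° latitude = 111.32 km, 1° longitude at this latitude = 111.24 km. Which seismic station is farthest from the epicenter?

Distances from 2.045°N, 104.471°E:
T1: √((-1.174·111.32)² + (-1.458·111.24)²) = √(17079.79246 + 26304.92139) = 208.290 km
T2: √((1.627·111.32)² + (-0.042·111.24)²) = √(32803.59952 + 21.82833) = 181.178 km
T3: √((-0.922·111.32)² + (-0.874·111.24)²) = √(10534.36198 + 9452.45951) = 141.375 km
T4: √((0.037·111.32)² + (-1.593·111.24)²) = √(16.96484 + 31401.72544) = 177.253 km
T5: √((-0.907·111.32)² + (1.069·111.24)²) = √(10194.38355 + 14140.91041) = 155.998 km
T6: √((1.365·111.32)² + (-1.721·111.24)²) = √(23089.34952 + 36650.82045) = 244.418 km
T7: √((0.313·111.32)² + (0.593·111.24)²) = √(1214.04580 + 4351.42344) = 74.602 km
Maximum: T6 at 244.418 km.

T6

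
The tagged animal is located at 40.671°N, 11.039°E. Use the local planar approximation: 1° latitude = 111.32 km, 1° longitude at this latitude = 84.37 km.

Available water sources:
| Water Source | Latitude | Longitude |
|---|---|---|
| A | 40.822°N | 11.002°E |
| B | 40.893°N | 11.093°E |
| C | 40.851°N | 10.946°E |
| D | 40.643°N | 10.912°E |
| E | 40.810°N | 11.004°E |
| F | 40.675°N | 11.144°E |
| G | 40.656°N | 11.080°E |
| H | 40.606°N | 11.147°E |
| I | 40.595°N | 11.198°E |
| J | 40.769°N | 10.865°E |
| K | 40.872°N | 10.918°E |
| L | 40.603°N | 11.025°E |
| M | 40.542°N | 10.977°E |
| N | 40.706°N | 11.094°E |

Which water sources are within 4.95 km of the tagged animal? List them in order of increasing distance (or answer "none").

Distances from 40.671°N, 11.039°E:
A: √((0.151·111.32)² + (-0.037·84.37)²) = √(282.55324 + 9.74495) = 17.097 km
B: √((0.222·111.32)² + (0.054·84.37)²) = √(610.73435 + 20.75695) = 25.129 km
C: √((0.180·111.32)² + (-0.093·84.37)²) = √(401.50541 + 61.56615) = 21.519 km
D: √((-0.028·111.32)² + (-0.127·84.37)²) = √(9.71544 + 114.81101) = 11.159 km
E: √((0.139·111.32)² + (-0.035·84.37)²) = √(239.42858 + 8.71991) = 15.753 km
F: √((0.004·111.32)² + (0.105·84.37)²) = √(0.19827 + 78.47922) = 8.870 km
G: √((-0.015·111.32)² + (0.041·84.37)²) = √(2.78823 + 11.96586) = 3.841 km
H: √((-0.065·111.32)² + (0.108·84.37)²) = √(52.35680 + 83.02782) = 11.635 km
I: √((-0.076·111.32)² + (0.159·84.37)²) = √(71.57701 + 179.95766) = 15.860 km
J: √((0.098·111.32)² + (-0.174·84.37)²) = √(119.01414 + 215.51356) = 18.290 km
K: √((0.201·111.32)² + (-0.121·84.37)²) = √(500.65495 + 104.21898) = 24.594 km
L: √((-0.068·111.32)² + (-0.014·84.37)²) = √(57.30127 + 1.39519) = 7.661 km
M: √((-0.129·111.32)² + (-0.062·84.37)²) = √(206.21764 + 27.36273) = 15.283 km
N: √((0.035·111.32)² + (0.055·84.37)²) = √(15.18037 + 21.53285) = 6.059 km
Threshold 4.95 km: G (3.841 km) is within range.

G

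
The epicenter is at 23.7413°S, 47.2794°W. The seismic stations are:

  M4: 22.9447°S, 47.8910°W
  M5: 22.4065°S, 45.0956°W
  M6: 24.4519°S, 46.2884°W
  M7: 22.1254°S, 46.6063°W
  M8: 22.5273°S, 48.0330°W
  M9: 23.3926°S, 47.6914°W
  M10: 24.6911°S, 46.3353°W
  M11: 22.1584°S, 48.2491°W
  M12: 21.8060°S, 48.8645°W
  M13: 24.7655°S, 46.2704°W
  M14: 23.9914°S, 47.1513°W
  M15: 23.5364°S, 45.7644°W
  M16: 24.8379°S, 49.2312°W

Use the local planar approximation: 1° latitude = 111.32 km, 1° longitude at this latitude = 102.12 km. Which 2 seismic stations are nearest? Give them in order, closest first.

M14, M9

Distances from 23.7413°S, 47.2794°W:
M4: √((0.7966·111.32)² + (-0.6116·102.12)²) = √(7863.701135 + 3900.825884) = 108.4644 km
M5: √((1.3348·111.32)² + (2.1838·102.12)²) = √(22078.969080 + 49733.306669) = 267.9781 km
M6: √((-0.7106·111.32)² + (0.9910·102.12)²) = √(6257.441550 + 10241.626209) = 128.4487 km
M7: √((1.6159·111.32)² + (0.6731·102.12)²) = √(32357.529607 + 4724.771320) = 192.5677 km
M8: √((1.2140·111.32)² + (-0.7536·102.12)²) = √(18263.489901 + 5922.477123) = 155.5184 km
M9: √((0.3487·111.32)² + (-0.4120·102.12)²) = √(1506.781537 + 1770.174353) = 57.2447 km
M10: √((-0.9498·111.32)² + (0.9441·102.12)²) = √(11179.199998 + 9295.175790) = 143.0887 km
M11: √((1.5829·111.32)² + (-0.9697·102.12)²) = √(31049.410098 + 9806.101936) = 202.1275 km
M12: √((1.9353·111.32)² + (-1.5851·102.12)²) = √(46413.357770 + 26202.030281) = 269.4724 km
M13: √((-1.0242·111.32)² + (1.0090·102.12)²) = √(12999.179426 + 10617.052007) = 153.6757 km
M14: √((-0.2501·111.32)² + (0.1281·102.12)²) = √(775.128631 + 171.127526) = 30.7613 km
M15: √((0.2049·111.32)² + (1.5150·102.12)²) = √(520.271830 + 23935.741059) = 156.3842 km
M16: √((-1.0966·111.32)² + (-1.9518·102.12)²) = √(14901.942332 + 39727.591775) = 233.7296 km
Sorted: M14 (30.7613 km) < M9 (57.2447 km) < M4 (108.4644 km) < M6 (128.4487 km) < …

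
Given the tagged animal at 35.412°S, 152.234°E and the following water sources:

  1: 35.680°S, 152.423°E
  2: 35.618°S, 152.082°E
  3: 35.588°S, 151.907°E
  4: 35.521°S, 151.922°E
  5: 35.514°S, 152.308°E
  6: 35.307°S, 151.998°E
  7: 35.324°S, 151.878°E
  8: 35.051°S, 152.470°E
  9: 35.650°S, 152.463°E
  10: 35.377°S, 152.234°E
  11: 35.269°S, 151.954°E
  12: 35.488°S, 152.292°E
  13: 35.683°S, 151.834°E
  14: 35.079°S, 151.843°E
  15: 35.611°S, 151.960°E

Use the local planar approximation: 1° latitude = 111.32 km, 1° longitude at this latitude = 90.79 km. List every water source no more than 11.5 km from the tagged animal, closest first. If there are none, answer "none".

Distances from 35.412°S, 152.234°E:
1: 34.416 km
2: 26.764 km
3: 35.570 km
4: 30.816 km
5: 13.193 km
6: 24.407 km
7: 33.773 km
8: 45.542 km
9: 33.678 km
10: 3.896 km
11: 29.994 km
12: 9.965 km
13: 47.212 km
14: 51.326 km
15: 33.310 km
Threshold 11.5 km: 10 (3.896 km), 12 (9.965 km) are within range.

10, 12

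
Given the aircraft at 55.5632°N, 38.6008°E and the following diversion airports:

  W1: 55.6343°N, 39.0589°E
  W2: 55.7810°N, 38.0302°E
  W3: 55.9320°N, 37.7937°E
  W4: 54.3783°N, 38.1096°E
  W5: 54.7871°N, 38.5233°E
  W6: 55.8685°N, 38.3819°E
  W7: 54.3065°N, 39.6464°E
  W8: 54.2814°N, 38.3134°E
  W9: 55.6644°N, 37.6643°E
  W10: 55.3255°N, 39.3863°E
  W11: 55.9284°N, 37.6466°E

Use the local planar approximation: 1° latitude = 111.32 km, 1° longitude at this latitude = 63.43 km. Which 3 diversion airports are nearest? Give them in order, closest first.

Distances from 55.5632°N, 38.6008°E:
W1: √((0.0711·111.32)² + (0.4581·63.43)²) = √(62.644882 + 844.325695) = 30.1160 km
W2: √((0.2178·111.32)² + (-0.5706·63.43)²) = √(587.844076 + 1309.944686) = 43.5636 km
W3: √((0.3688·111.32)² + (-0.8071·63.43)²) = √(1685.497917 + 2620.861779) = 65.6229 km
W4: √((-1.1849·111.32)² + (-0.4912·63.43)²) = √(17398.419348 + 970.747183) = 135.5329 km
W5: √((-0.7761·111.32)² + (-0.0775·63.43)²) = √(7464.174126 + 24.165335) = 86.5352 km
W6: √((0.3053·111.32)² + (-0.2189·63.43)²) = √(1155.047924 + 192.788421) = 36.7129 km
W7: √((-1.2567·111.32)² + (1.0456·63.43)²) = √(19570.847168 + 4398.661803) = 154.8209 km
W8: √((-1.2818·111.32)² + (-0.2874·63.43)²) = √(20360.429251 + 332.324952) = 143.8498 km
W9: √((0.1012·111.32)² + (-0.9365·63.43)²) = √(126.913383 + 3528.620771) = 60.4610 km
W10: √((-0.2377·111.32)² + (0.7855·63.43)²) = √(700.172031 + 2482.457383) = 56.4148 km
W11: √((0.3652·111.32)² + (-0.9542·63.43)²) = √(1652.752920 + 3663.264246) = 72.9110 km
Sorted: W1 (30.1160 km) < W6 (36.7129 km) < W2 (43.5636 km) < W10 (56.4148 km) < W9 (60.4610 km) < …

W1, W6, W2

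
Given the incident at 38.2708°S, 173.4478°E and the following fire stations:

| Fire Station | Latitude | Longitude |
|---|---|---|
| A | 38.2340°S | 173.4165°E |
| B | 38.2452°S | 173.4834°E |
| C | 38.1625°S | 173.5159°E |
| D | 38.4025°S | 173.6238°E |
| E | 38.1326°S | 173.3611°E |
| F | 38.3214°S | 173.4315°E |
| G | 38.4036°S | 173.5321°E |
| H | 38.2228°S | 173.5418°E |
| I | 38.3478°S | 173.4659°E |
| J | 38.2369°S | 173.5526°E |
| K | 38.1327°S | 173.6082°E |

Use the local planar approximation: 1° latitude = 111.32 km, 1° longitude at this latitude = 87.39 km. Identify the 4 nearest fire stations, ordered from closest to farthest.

Distances from 38.2708°S, 173.4478°E:
A: 4.9258 km
B: 4.2190 km
C: 13.4448 km
D: 21.2486 km
E: 17.1490 km
F: 5.8101 km
G: 16.5172 km
H: 9.7996 km
I: 8.7164 km
J: 9.9055 km
K: 20.8044 km
Sorted: B (4.2190 km) < A (4.9258 km) < F (5.8101 km) < I (8.7164 km) < H (9.7996 km) < J (9.9055 km) < …

B, A, F, I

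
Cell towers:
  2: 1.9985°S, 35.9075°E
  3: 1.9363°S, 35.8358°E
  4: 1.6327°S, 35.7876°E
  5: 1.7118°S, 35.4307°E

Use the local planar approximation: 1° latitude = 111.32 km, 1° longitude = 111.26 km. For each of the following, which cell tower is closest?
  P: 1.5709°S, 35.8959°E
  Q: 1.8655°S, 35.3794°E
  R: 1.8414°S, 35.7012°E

P at 1.5709°S, 35.8959°E:
  2: √((-0.4276·111.32)² + (0.0116·111.26)²) = √(2265.801127 + 1.665690) = 47.6179 km
  3: √((-0.3654·111.32)² + (-0.0601·111.26)²) = √(1654.563660 + 44.712305) = 41.2223 km
  4: √((-0.0618·111.32)² + (-0.1083·111.26)²) = √(47.328566 + 145.189438) = 13.8751 km
  5: √((-0.1409·111.32)² + (-0.4652·111.26)²) = √(246.018849 + 2678.906298) = 54.0826 km
  → nearest: 4 (13.8751 km)
Q at 1.8655°S, 35.3794°E:
  2: √((-0.1330·111.32)² + (0.5281·111.26)²) = √(219.204607 + 3452.315246) = 60.5931 km
  3: √((-0.0708·111.32)² + (0.4564·111.26)²) = √(62.117349 + 2578.513341) = 51.3871 km
  4: √((0.2328·111.32)² + (0.4082·111.26)²) = √(671.602567 + 2062.643212) = 52.2900 km
  5: √((0.1537·111.32)² + (0.0513·111.26)²) = √(292.748130 + 32.577132) = 18.0368 km
  → nearest: 5 (18.0368 km)
R at 1.8414°S, 35.7012°E:
  2: √((-0.1571·111.32)² + (0.2063·111.26)²) = √(305.843155 + 526.837363) = 28.8562 km
  3: √((-0.0949·111.32)² + (0.1346·111.26)²) = √(111.603758 + 224.268476) = 18.3268 km
  4: √((0.2087·111.32)² + (0.0864·111.26)²) = √(539.748313 + 92.407154) = 25.1427 km
  5: √((0.1296·111.32)² + (-0.2705·111.26)²) = √(208.140406 + 905.758983) = 33.3751 km
  → nearest: 3 (18.3268 km)

P→4; Q→5; R→3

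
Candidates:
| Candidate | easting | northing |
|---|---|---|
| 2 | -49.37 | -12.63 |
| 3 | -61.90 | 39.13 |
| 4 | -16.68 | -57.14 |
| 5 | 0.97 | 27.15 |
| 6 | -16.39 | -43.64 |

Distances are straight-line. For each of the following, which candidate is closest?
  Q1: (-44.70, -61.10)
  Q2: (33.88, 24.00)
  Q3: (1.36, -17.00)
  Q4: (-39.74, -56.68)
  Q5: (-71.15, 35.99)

Q1 at (-44.70, -61.10):
  2: 48.69
  3: 101.70
  4: 28.30
  5: 99.37
  6: 33.26
  → nearest: 4 (28.30)
Q2 at (33.88, 24.00):
  2: 90.95
  3: 96.97
  4: 95.60
  5: 33.06
  6: 84.27
  → nearest: 5 (33.06)
Q3 at (1.36, -17.00):
  2: 50.92
  3: 84.57
  4: 44.01
  5: 44.15
  6: 32.01
  → nearest: 6 (32.01)
Q4 at (-39.74, -56.68):
  2: 45.09
  3: 98.34
  4: 23.06
  5: 93.19
  6: 26.74
  → nearest: 4 (23.06)
Q5 at (-71.15, 35.99):
  2: 53.28
  3: 9.77
  4: 107.89
  5: 72.66
  6: 96.64
  → nearest: 3 (9.77)

Q1→4; Q2→5; Q3→6; Q4→4; Q5→3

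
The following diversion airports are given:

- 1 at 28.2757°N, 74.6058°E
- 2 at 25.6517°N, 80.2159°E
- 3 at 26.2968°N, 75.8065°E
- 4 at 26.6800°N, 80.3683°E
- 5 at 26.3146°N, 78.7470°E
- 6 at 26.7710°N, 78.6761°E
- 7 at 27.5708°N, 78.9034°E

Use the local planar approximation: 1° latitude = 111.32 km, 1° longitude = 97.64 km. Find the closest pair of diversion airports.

5 and 6

Pairwise distances:
1–2: √((-2.6240·111.32)² + (5.6101·97.64)²) = √(85324.559870 + 300052.152569) = 620.7872 km
1–3: √((-1.9789·111.32)² + (1.2007·97.64)²) = √(48528.189887 + 13744.361292) = 249.5447 km
1–4: √((-1.5957·111.32)² + (5.7625·97.64)²) = √(31553.597795 + 316575.585150) = 590.0247 km
1–5: √((-1.9611·111.32)² + (4.1412·97.64)²) = √(47659.104156 + 163496.308792) = 459.5165 km
1–6: √((-1.5047·111.32)² + (4.0703·97.64)²) = √(28057.323350 + 157945.908902) = 431.2809 km
1–7: √((-0.7049·111.32)² + (4.2976·97.64)²) = √(6157.457408 + 176078.983941) = 426.8916 km
2–3: √((0.6451·111.32)² + (-4.4094·97.64)²) = √(5157.039752 + 185359.366720) = 436.4819 km
2–4: √((1.0283·111.32)² + (0.1524·97.64)²) = √(13103.462403 + 221.424399) = 115.4335 km
2–5: √((0.6629·111.32)² + (-1.4689·97.64)²) = √(5445.558568 + 20570.270520) = 161.2942 km
2–6: √((1.1193·111.32)² + (-1.5398·97.64)²) = √(15525.278619 + 22603.941366) = 195.2670 km
2–7: √((1.9191·111.32)² + (-1.3125·97.64)²) = √(45639.576537 + 16423.063256) = 249.1237 km
3–4: √((0.3832·111.32)² + (4.5618·97.64)²) = √(1819.689948 + 198393.766802) = 447.4522 km
3–5: √((0.0178·111.32)² + (2.9405·97.64)²) = √(3.926326 + 82432.393273) = 287.1173 km
3–6: √((0.4742·111.32)² + (2.8696·97.64)²) = √(2786.567032 + 78505.171888) = 285.1171 km
3–7: √((1.2740·111.32)² + (3.0969·97.64)²) = √(20113.388918 + 91434.460266) = 333.9878 km
4–5: √((-0.3654·111.32)² + (-1.6213·97.64)²) = √(1654.563660 + 25060.071565) = 163.4461 km
4–6: √((0.0910·111.32)² + (-1.6922·97.64)²) = √(102.619331 + 27299.765901) = 165.5367 km
4–7: √((0.8908·111.32)² + (-1.4649·97.64)²) = √(9833.470337 + 20458.392174) = 174.0456 km
5–6: √((0.4564·111.32)² + (-0.0709·97.64)²) = √(2581.295158 + 47.923443) = 51.2759 km
5–7: √((1.2562·111.32)² + (0.1564·97.64)²) = √(19555.277061 + 233.200265) = 140.6715 km
6–7: √((0.7998·111.32)² + (0.2273·97.64)²) = √(7927.006146 + 492.554638) = 91.7582 km
Closest pair: 5–6 at 51.2759 km.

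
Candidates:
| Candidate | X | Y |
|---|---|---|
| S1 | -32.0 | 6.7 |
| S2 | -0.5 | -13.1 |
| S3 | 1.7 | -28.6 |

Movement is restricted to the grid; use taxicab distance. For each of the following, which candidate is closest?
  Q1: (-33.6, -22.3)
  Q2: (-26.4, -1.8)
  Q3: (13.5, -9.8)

Q1→S1; Q2→S1; Q3→S2

Q1 at (-33.6, -22.3):
  S1: |1.6| + |29.0| = 1.6 + 29.0 = 30.6000
  S2: |33.1| + |9.2| = 33.1 + 9.2 = 42.3000
  S3: |35.3| + |-6.3| = 35.3 + 6.3 = 41.6000
  → nearest: S1 (30.6000)
Q2 at (-26.4, -1.8):
  S1: |-5.6| + |8.5| = 5.6 + 8.5 = 14.1000
  S2: |25.9| + |-11.3| = 25.9 + 11.3 = 37.2000
  S3: |28.1| + |-26.8| = 28.1 + 26.8 = 54.9000
  → nearest: S1 (14.1000)
Q3 at (13.5, -9.8):
  S1: |-45.5| + |16.5| = 45.5 + 16.5 = 62.0000
  S2: |-14.0| + |-3.3| = 14.0 + 3.3 = 17.3000
  S3: |-11.8| + |-18.8| = 11.8 + 18.8 = 30.6000
  → nearest: S2 (17.3000)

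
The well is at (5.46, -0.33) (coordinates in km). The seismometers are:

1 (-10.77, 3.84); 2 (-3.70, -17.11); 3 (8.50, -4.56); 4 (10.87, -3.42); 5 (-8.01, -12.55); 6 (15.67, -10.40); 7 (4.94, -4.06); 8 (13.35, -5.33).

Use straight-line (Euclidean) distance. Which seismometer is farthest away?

Distances from (5.46, -0.33):
1: 16.76 km
2: 19.12 km
3: 5.21 km
4: 6.23 km
5: 18.19 km
6: 14.34 km
7: 3.77 km
8: 9.34 km
Maximum: 2 at 19.12 km.

2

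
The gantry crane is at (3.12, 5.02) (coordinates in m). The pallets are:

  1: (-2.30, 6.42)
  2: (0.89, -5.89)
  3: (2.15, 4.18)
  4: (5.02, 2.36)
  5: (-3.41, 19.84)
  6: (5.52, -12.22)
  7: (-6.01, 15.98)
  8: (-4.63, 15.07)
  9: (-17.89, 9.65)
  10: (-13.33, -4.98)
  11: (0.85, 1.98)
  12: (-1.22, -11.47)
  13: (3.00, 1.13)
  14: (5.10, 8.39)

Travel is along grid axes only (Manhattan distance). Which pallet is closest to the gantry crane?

Distances from (3.12, 5.02):
1: 6.82 m
2: 13.14 m
3: 1.81 m
4: 4.56 m
5: 21.35 m
6: 19.64 m
7: 20.09 m
8: 17.80 m
9: 25.64 m
10: 26.45 m
11: 5.31 m
12: 20.83 m
13: 4.01 m
14: 5.35 m
Minimum: 3 at 1.81 m.

3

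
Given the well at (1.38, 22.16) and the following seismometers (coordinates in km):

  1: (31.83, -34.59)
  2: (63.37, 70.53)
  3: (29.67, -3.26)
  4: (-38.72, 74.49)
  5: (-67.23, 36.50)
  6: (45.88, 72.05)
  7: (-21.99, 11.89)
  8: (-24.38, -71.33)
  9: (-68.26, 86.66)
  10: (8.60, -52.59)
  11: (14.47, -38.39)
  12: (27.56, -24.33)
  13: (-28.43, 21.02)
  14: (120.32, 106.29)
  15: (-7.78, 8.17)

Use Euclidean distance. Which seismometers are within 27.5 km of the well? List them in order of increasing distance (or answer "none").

15, 7

Distances from (1.38, 22.16):
1: 64.40 km
2: 78.63 km
3: 38.03 km
4: 65.93 km
5: 70.09 km
6: 66.85 km
7: 25.53 km
8: 96.97 km
9: 94.92 km
10: 75.10 km
11: 61.95 km
12: 53.35 km
13: 29.83 km
14: 145.69 km
15: 16.72 km
Threshold 27.5 km: 15 (16.72 km), 7 (25.53 km) are within range.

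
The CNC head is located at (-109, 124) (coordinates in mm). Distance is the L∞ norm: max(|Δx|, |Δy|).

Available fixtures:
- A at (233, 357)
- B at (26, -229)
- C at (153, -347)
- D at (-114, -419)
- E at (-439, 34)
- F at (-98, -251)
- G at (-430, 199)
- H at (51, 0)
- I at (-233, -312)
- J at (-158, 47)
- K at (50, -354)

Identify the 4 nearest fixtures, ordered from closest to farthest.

J, H, G, E

Distances from (-109, 124):
A: 342 mm
B: 353 mm
C: 471 mm
D: 543 mm
E: 330 mm
F: 375 mm
G: 321 mm
H: 160 mm
I: 436 mm
J: 77 mm
K: 478 mm
Sorted: J (77 mm) < H (160 mm) < G (321 mm) < E (330 mm) < A (342 mm) < B (353 mm) < …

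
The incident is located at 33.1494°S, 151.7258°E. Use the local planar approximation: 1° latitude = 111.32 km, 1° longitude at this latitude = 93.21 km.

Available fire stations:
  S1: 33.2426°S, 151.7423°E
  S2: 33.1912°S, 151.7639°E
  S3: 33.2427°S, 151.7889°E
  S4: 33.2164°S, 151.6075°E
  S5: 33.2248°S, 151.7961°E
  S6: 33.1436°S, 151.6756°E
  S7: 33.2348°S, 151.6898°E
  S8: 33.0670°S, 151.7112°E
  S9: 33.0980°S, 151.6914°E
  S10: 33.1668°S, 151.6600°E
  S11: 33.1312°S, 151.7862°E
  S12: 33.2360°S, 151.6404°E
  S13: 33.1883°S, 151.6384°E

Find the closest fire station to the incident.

Distances from 33.1494°S, 151.7258°E:
S1: √((-0.0932·111.32)² + (0.0165·93.21)²) = √(107.641123 + 2.365336) = 10.4884 km
S2: √((-0.0418·111.32)² + (0.0381·93.21)²) = √(21.652047 + 12.611739) = 5.8535 km
S3: √((-0.0933·111.32)² + (0.0631·93.21)²) = √(107.872236 + 34.592642) = 11.9359 km
S4: √((-0.0670·111.32)² + (-0.1183·93.21)²) = √(55.628327 + 121.589061) = 13.3123 km
S5: √((-0.0754·111.32)² + (0.0703·93.21)²) = √(70.451312 + 42.937392) = 10.6484 km
S6: √((0.0058·111.32)² + (-0.0502·93.21)²) = √(0.416872 + 21.894370) = 4.7235 km
S7: √((-0.0854·111.32)² + (-0.0360·93.21)²) = √(90.377877 + 11.259783) = 10.0816 km
S8: √((0.0824·111.32)² + (-0.0146·93.21)²) = √(84.139673 + 1.851956) = 9.2732 km
S9: √((0.0514·111.32)² + (-0.0344·93.21)²) = √(32.739545 + 10.281155) = 6.5590 km
S10: √((-0.0174·111.32)² + (-0.0658·93.21)²) = √(3.751845 + 37.616363) = 6.4318 km
S11: √((0.0182·111.32)² + (0.0604·93.21)²) = √(4.104773 + 31.695594) = 5.9833 km
S12: √((-0.0866·111.32)² + (-0.0854·93.21)²) = √(92.935615 + 63.363733) = 12.5020 km
S13: √((-0.0389·111.32)² + (-0.0874·93.21)²) = √(18.751914 + 66.366342) = 9.2260 km
Minimum: S6 at 4.7235 km.

S6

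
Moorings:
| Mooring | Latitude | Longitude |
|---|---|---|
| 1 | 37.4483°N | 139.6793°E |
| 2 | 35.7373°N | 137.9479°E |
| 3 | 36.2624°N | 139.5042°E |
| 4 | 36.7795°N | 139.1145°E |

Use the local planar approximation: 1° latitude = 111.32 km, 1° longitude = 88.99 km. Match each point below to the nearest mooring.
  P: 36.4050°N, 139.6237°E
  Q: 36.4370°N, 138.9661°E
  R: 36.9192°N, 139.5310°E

P at 36.4050°N, 139.6237°E:
  1: 116.2455 km
  2: 166.6262 km
  3: 19.1071 km
  4: 61.5738 km
  → nearest: 3 (19.1071 km)
Q at 36.4370°N, 138.9661°E:
  1: 129.2360 km
  2: 119.4866 km
  3: 51.6798 km
  4: 40.3494 km
  → nearest: 4 (40.3494 km)
R at 36.9192°N, 139.5310°E:
  1: 60.3598 km
  2: 192.7631 km
  3: 73.1539 km
  4: 40.1947 km
  → nearest: 4 (40.1947 km)

P→3; Q→4; R→4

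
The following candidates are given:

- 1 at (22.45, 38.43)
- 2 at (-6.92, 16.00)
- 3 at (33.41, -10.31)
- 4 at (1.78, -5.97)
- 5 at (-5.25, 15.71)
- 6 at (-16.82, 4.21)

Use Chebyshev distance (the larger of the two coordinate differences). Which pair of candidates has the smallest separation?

2 and 5

Pairwise distances:
1–2: 29.37
1–3: 48.74
1–4: 44.40
1–5: 27.70
1–6: 39.27
2–3: 40.33
2–4: 21.97
2–5: 1.67
2–6: 11.79
3–4: 31.63
3–5: 38.66
3–6: 50.23
4–5: 21.68
4–6: 18.60
5–6: 11.57
Closest pair: 2–5 at 1.67.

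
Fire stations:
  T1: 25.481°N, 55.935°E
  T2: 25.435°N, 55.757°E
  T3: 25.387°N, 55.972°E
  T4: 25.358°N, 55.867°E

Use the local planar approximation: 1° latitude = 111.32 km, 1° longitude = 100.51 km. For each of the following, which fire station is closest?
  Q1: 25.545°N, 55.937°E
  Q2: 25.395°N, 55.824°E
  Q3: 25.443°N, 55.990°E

Q1 at 25.545°N, 55.937°E:
  T1: 7.127 km
  T2: 21.846 km
  T3: 17.937 km
  T4: 21.974 km
  → nearest: T1 (7.127 km)
Q2 at 25.395°N, 55.824°E:
  T1: 14.701 km
  T2: 8.073 km
  T3: 14.902 km
  T4: 5.970 km
  → nearest: T4 (5.970 km)
Q3 at 25.443°N, 55.990°E:
  T1: 6.961 km
  T2: 23.436 km
  T3: 6.491 km
  T4: 15.568 km
  → nearest: T3 (6.491 km)

Q1→T1; Q2→T4; Q3→T3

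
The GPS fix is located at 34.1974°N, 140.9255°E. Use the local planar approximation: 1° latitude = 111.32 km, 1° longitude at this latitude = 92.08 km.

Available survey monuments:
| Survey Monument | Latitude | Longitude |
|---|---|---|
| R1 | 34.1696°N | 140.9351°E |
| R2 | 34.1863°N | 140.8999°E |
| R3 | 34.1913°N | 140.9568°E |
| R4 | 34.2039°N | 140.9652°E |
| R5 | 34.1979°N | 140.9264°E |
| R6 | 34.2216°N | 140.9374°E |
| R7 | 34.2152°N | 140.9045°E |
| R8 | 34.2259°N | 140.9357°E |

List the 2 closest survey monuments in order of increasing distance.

R5, R2

Distances from 34.1974°N, 140.9255°E:
R1: 3.2185 km
R2: 2.6615 km
R3: 2.9610 km
R4: 3.7265 km
R5: 0.0998 km
R6: 2.9083 km
R7: 2.7687 km
R8: 3.3087 km
Sorted: R5 (0.0998 km) < R2 (2.6615 km) < R7 (2.7687 km) < R6 (2.9083 km) < …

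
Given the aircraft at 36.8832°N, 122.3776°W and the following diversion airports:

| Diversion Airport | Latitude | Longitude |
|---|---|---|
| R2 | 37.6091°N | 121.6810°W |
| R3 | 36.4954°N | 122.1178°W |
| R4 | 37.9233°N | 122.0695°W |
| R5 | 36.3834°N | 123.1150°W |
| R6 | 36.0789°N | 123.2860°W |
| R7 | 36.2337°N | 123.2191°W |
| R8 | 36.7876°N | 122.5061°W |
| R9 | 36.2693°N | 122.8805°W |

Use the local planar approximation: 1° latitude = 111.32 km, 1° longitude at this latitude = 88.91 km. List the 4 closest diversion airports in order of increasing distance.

Distances from 36.8832°N, 122.3776°W:
R2: 101.8121 km
R3: 48.9612 km
R4: 118.9803 km
R5: 85.9882 km
R6: 120.5802 km
R7: 104.0448 km
R8: 15.6136 km
R9: 81.6670 km
Sorted: R8 (15.6136 km) < R3 (48.9612 km) < R9 (81.6670 km) < R5 (85.9882 km) < R2 (101.8121 km) < R7 (104.0448 km) < …

R8, R3, R9, R5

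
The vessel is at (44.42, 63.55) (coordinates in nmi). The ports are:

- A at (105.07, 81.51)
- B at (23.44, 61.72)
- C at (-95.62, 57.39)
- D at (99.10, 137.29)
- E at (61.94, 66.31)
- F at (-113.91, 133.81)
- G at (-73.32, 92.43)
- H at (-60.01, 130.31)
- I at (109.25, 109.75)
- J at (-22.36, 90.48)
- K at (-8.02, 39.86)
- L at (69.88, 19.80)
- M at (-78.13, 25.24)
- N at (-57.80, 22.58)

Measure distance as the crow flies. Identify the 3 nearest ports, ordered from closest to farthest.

Distances from (44.42, 63.55):
A: 63.25 nmi
B: 21.06 nmi
C: 140.18 nmi
D: 91.80 nmi
E: 17.74 nmi
F: 173.22 nmi
G: 121.23 nmi
H: 123.95 nmi
I: 79.61 nmi
J: 72.01 nmi
K: 57.54 nmi
L: 50.62 nmi
M: 128.40 nmi
N: 110.12 nmi
Sorted: E (17.74 nmi) < B (21.06 nmi) < L (50.62 nmi) < K (57.54 nmi) < A (63.25 nmi) < …

E, B, L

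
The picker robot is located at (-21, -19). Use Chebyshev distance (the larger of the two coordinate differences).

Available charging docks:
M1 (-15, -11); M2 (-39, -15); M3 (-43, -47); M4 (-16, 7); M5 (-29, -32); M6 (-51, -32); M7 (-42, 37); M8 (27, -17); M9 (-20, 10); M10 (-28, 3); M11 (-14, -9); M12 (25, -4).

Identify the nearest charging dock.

M1

Distances from (-21, -19):
M1: max(|6|, |8|) = 8
M2: max(|-18|, |4|) = 18
M3: max(|-22|, |-28|) = 28
M4: max(|5|, |26|) = 26
M5: max(|-8|, |-13|) = 13
M6: max(|-30|, |-13|) = 30
M7: max(|-21|, |56|) = 56
M8: max(|48|, |2|) = 48
M9: max(|1|, |29|) = 29
M10: max(|-7|, |22|) = 22
M11: max(|7|, |10|) = 10
M12: max(|46|, |15|) = 46
Minimum: M1 at 8.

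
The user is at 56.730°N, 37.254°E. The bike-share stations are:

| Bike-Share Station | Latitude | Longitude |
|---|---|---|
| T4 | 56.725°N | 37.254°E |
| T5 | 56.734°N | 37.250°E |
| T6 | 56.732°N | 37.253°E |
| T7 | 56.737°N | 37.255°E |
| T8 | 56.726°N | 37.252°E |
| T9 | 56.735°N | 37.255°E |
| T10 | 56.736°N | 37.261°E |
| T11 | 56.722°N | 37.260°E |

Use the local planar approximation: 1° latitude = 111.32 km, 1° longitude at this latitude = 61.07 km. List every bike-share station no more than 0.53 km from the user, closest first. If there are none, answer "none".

T6, T8, T5

Distances from 56.730°N, 37.254°E:
T4: 0.557 km
T5: 0.508 km
T6: 0.231 km
T7: 0.782 km
T8: 0.462 km
T9: 0.560 km
T10: 0.793 km
T11: 0.963 km
Threshold 0.53 km: T6 (0.231 km), T8 (0.462 km), T5 (0.508 km) are within range.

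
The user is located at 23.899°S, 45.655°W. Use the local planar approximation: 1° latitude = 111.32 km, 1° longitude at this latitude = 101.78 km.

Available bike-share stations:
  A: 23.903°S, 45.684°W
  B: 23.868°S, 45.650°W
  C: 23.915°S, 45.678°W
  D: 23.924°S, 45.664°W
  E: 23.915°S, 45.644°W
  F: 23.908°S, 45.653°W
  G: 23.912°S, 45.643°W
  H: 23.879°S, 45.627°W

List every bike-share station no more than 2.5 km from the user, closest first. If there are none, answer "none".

F, G, E

Distances from 23.899°S, 45.655°W:
A: 2.985 km
B: 3.488 km
C: 2.941 km
D: 2.930 km
E: 2.104 km
F: 1.022 km
G: 1.894 km
H: 3.616 km
Threshold 2.5 km: F (1.022 km), G (1.894 km), E (2.104 km) are within range.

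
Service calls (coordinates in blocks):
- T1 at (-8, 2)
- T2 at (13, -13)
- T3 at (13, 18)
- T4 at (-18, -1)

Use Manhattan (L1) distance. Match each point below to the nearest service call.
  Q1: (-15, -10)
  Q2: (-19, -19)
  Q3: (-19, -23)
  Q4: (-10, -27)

Q1→T4; Q2→T4; Q3→T4; Q4→T1

Q1 at (-15, -10):
  T1: 19 blocks
  T2: 31 blocks
  T3: 56 blocks
  T4: 12 blocks
  → nearest: T4 (12 blocks)
Q2 at (-19, -19):
  T1: 32 blocks
  T2: 38 blocks
  T3: 69 blocks
  T4: 19 blocks
  → nearest: T4 (19 blocks)
Q3 at (-19, -23):
  T1: 36 blocks
  T2: 42 blocks
  T3: 73 blocks
  T4: 23 blocks
  → nearest: T4 (23 blocks)
Q4 at (-10, -27):
  T1: 31 blocks
  T2: 37 blocks
  T3: 68 blocks
  T4: 34 blocks
  → nearest: T1 (31 blocks)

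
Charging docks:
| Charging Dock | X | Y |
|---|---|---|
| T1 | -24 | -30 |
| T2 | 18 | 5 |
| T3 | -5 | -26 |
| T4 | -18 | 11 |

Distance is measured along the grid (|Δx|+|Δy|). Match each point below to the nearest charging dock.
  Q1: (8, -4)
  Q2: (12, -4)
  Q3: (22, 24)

Q1 at (8, -4):
  T1: 58
  T2: 19
  T3: 35
  T4: 41
  → nearest: T2 (19)
Q2 at (12, -4):
  T1: 62
  T2: 15
  T3: 39
  T4: 45
  → nearest: T2 (15)
Q3 at (22, 24):
  T1: 100
  T2: 23
  T3: 77
  T4: 53
  → nearest: T2 (23)

Q1→T2; Q2→T2; Q3→T2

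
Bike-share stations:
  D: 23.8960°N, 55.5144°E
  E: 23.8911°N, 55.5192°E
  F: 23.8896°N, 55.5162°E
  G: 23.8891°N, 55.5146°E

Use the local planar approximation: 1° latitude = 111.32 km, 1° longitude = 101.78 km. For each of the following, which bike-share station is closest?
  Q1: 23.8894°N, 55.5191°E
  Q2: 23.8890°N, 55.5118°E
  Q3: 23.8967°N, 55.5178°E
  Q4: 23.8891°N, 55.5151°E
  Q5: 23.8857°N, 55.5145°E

Q1 at 23.8894°N, 55.5191°E:
  D: 0.8767 km
  E: 0.1895 km
  F: 0.2960 km
  G: 0.4592 km
  → nearest: E (0.1895 km)
Q2 at 23.8890°N, 55.5118°E:
  D: 0.8229 km
  E: 0.7886 km
  F: 0.4528 km
  G: 0.2852 km
  → nearest: G (0.2852 km)
Q3 at 23.8967°N, 55.5178°E:
  D: 0.3547 km
  E: 0.6395 km
  F: 0.8070 km
  G: 0.9066 km
  → nearest: D (0.3547 km)
Q4 at 23.8891°N, 55.5151°E:
  D: 0.7714 km
  E: 0.4730 km
  F: 0.1250 km
  G: 0.0509 km
  → nearest: G (0.0509 km)
Q5 at 23.8857°N, 55.5145°E:
  D: 1.1466 km
  E: 0.7682 km
  F: 0.4674 km
  G: 0.3786 km
  → nearest: G (0.3786 km)

Q1→E; Q2→G; Q3→D; Q4→G; Q5→G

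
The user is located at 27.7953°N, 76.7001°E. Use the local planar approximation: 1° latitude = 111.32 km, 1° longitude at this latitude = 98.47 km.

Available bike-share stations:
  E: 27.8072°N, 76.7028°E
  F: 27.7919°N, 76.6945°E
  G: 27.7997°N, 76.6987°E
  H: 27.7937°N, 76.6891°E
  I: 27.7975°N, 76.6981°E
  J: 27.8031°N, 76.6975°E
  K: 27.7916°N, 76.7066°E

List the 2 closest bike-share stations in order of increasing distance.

I, G

Distances from 27.7953°N, 76.7001°E:
E: 1.3511 km
F: 0.6688 km
G: 0.5088 km
H: 1.0977 km
I: 0.3143 km
J: 0.9053 km
K: 0.7611 km
Sorted: I (0.3143 km) < G (0.5088 km) < F (0.6688 km) < K (0.7611 km) < …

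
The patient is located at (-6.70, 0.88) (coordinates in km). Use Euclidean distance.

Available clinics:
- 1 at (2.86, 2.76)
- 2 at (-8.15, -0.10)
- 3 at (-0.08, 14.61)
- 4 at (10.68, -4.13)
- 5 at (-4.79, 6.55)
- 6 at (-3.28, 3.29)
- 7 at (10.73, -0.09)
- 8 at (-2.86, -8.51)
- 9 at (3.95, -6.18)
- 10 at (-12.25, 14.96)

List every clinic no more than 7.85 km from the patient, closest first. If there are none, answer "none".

2, 6, 5

Distances from (-6.70, 0.88):
1: √((9.56)² + (1.88)²) = √(91.3936 + 3.5344) = 9.74 km
2: √((-1.45)² + (-0.98)²) = √(2.1025 + 0.9604) = 1.75 km
3: √((6.62)² + (13.73)²) = √(43.8244 + 188.5129) = 15.24 km
4: √((17.38)² + (-5.01)²) = √(302.0644 + 25.1001) = 18.09 km
5: √((1.91)² + (5.67)²) = √(3.6481 + 32.1489) = 5.98 km
6: √((3.42)² + (2.41)²) = √(11.6964 + 5.8081) = 4.18 km
7: √((17.43)² + (-0.97)²) = √(303.8049 + 0.9409) = 17.46 km
8: √((3.84)² + (-9.39)²) = √(14.7456 + 88.1721) = 10.14 km
9: √((10.65)² + (-7.06)²) = √(113.4225 + 49.8436) = 12.78 km
10: √((-5.55)² + (14.08)²) = √(30.8025 + 198.2464) = 15.13 km
Threshold 7.85 km: 2 (1.75 km), 6 (4.18 km), 5 (5.98 km) are within range.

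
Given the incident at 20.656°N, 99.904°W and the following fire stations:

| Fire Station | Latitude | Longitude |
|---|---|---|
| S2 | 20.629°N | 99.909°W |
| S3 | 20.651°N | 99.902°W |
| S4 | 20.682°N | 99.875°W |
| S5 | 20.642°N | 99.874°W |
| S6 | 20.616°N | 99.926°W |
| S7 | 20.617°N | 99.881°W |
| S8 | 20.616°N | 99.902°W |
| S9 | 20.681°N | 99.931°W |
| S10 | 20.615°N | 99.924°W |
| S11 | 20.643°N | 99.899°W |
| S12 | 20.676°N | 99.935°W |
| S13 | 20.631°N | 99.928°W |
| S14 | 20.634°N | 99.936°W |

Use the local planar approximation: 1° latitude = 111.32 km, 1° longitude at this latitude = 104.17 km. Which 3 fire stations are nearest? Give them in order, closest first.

Distances from 20.656°N, 99.904°W:
S2: 3.050 km
S3: 0.594 km
S4: 4.184 km
S5: 3.492 km
S6: 5.008 km
S7: 4.959 km
S8: 4.458 km
S9: 3.957 km
S10: 5.017 km
S11: 1.538 km
S12: 3.922 km
S13: 3.741 km
S14: 4.136 km
Sorted: S3 (0.594 km) < S11 (1.538 km) < S2 (3.050 km) < S5 (3.492 km) < S13 (3.741 km) < …

S3, S11, S2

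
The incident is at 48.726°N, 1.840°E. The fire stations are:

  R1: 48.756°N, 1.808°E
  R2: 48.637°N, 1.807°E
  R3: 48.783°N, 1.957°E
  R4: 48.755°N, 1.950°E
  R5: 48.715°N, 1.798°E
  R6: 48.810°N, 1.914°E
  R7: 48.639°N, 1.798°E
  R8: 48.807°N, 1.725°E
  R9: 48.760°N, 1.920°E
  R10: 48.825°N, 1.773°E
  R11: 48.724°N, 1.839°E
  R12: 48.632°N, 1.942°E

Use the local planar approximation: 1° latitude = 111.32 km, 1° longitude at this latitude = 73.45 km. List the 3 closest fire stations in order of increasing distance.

Distances from 48.726°N, 1.840°E:
R1: √((0.030·111.32)² + (-0.032·73.45)²) = √(11.15293 + 5.52438) = 4.084 km
R2: √((-0.089·111.32)² + (-0.033·73.45)²) = √(98.15816 + 5.87505) = 10.200 km
R3: √((0.057·111.32)² + (0.117·73.45)²) = √(40.26207 + 73.85082) = 10.682 km
R4: √((0.029·111.32)² + (0.110·73.45)²) = √(10.42179 + 65.27832) = 8.701 km
R5: √((-0.011·111.32)² + (-0.042·73.45)²) = √(1.49945 + 9.51661) = 3.319 km
R6: √((0.084·111.32)² + (0.074·73.45)²) = √(87.43896 + 29.54249) = 10.816 km
R7: √((-0.087·111.32)² + (-0.042·73.45)²) = √(93.79613 + 9.51661) = 10.164 km
R8: √((0.081·111.32)² + (-0.115·73.45)²) = √(81.30485 + 71.34759) = 12.355 km
R9: √((0.034·111.32)² + (0.080·73.45)²) = √(14.32532 + 34.52738) = 6.989 km
R10: √((0.099·111.32)² + (-0.067·73.45)²) = √(121.45539 + 24.21772) = 12.070 km
R11: √((-0.002·111.32)² + (-0.001·73.45)²) = √(0.04957 + 0.00539) = 0.234 km
R12: √((-0.094·111.32)² + (0.102·73.45)²) = √(109.49697 + 56.12857) = 12.870 km
Sorted: R11 (0.234 km) < R5 (3.319 km) < R1 (4.084 km) < R9 (6.989 km) < R4 (8.701 km) < …

R11, R5, R1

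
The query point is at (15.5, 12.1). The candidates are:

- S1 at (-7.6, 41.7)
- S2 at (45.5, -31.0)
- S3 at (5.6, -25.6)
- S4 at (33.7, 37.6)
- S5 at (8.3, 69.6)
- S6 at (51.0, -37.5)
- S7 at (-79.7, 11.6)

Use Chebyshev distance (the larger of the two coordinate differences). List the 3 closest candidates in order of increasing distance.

S4, S1, S3

Distances from (15.5, 12.1):
S1: 29.6
S2: 43.1
S3: 37.7
S4: 25.5
S5: 57.5
S6: 49.6
S7: 95.2
Sorted: S4 (25.5) < S1 (29.6) < S3 (37.7) < S2 (43.1) < S6 (49.6) < …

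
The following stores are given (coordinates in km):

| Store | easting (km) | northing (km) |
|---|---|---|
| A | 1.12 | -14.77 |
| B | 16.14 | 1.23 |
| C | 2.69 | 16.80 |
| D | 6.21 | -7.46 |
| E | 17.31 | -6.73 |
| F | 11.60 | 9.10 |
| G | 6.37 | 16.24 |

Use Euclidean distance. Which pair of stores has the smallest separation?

Pairwise distances:
C–G: 3.72 km
B–E: 8.05 km
F–G: 8.85 km
A–D: 8.91 km
B–F: 9.09 km
D–E: 11.12 km
C–F: 11.78 km
B–D: 13.20 km
E–F: 16.83 km
D–F: 17.42 km
B–G: 17.91 km
A–E: 18.08 km
B–C: 20.57 km
A–B: 21.95 km
D–G: 23.70 km
C–D: 24.51 km
E–G: 25.44 km
A–F: 26.07 km
C–E: 27.70 km
A–G: 31.45 km
A–C: 31.61 km
Closest pair: C–G at 3.72 km.

C and G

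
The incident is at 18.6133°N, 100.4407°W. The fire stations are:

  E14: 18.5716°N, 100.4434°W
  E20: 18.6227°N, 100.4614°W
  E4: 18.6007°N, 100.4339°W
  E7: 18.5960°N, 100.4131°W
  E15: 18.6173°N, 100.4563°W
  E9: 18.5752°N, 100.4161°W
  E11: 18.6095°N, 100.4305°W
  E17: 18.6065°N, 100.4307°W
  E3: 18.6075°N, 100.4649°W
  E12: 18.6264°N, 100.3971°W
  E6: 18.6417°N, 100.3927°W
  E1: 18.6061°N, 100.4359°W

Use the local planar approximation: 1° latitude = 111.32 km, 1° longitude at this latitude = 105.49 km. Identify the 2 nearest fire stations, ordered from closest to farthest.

Distances from 18.6133°N, 100.4407°W:
E14: 4.6508 km
E20: 2.4214 km
E4: 1.5754 km
E7: 3.4908 km
E15: 1.7048 km
E9: 4.9722 km
E11: 1.1562 km
E17: 1.2984 km
E3: 2.6332 km
E12: 4.8250 km
E6: 5.9694 km
E1: 0.9481 km
Sorted: E1 (0.9481 km) < E11 (1.1562 km) < E17 (1.2984 km) < E4 (1.5754 km) < …

E1, E11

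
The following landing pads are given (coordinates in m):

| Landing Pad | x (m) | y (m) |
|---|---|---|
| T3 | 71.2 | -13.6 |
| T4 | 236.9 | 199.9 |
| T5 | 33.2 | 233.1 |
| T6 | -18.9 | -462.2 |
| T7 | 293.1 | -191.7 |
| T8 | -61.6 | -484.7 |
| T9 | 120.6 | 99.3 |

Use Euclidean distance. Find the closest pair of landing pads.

Pairwise distances:
T3–T4: 270.3 m
T3–T5: 249.6 m
T3–T6: 457.6 m
T3–T7: 284.5 m
T3–T8: 489.5 m
T3–T9: 123.2 m
T4–T5: 206.4 m
T4–T6: 709.8 m
T4–T7: 395.6 m
T4–T8: 746.8 m
T4–T9: 153.8 m
T5–T6: 697.2 m
T5–T7: 498.0 m
T5–T8: 724.0 m
T5–T9: 159.8 m
T6–T7: 412.9 m
T6–T8: 48.3 m
T6–T9: 578.6 m
T7–T8: 460.1 m
T7–T9: 338.3 m
T8–T9: 611.8 m
Closest pair: T6–T8 at 48.3 m.

T6 and T8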